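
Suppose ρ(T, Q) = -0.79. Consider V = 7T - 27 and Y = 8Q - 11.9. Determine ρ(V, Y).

Linear rescalings preserve correlation up to sign; here the slopes 7 and 8 have the same sign, so ρ(V, Y) = ρ(T, Q) = -0.79.

ρ(V, Y) = -0.79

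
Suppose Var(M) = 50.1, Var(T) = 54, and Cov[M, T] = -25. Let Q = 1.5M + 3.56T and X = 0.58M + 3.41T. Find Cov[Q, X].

By bilinearity, Cov[Q, X] = ac·Var(M) + bd·Var(T) + (ad+bc)·Cov[M, T], with a=1.5, b=3.56, c=0.58, d=3.41.
ac·Var(M) = 1.5·0.58·50.1 = 43.587
bd·Var(T) = 3.56·3.41·54 = 655.5384
(ad+bc)·Cov[M, T] = (7.1798)·(-25) = -179.495
Cov[Q, X] = 43.587 + 655.5384 + (-179.495) = 519.6304.

Cov[Q, X] = 519.6304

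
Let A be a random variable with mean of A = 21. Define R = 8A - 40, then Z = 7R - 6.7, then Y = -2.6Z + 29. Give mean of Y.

mean of R = 8·21 + (-40) = 128.
mean of Z = 7·128 + (-6.7) = 889.3.
mean of Y = (-2.6)·889.3 + 29 = -2283.18.

mean of Y = -2283.18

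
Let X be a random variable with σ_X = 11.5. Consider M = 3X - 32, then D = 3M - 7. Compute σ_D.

σ_M = |3|·11.5 = 34.5.
σ_D = |3|·34.5 = 103.5.

σ_D = 103.5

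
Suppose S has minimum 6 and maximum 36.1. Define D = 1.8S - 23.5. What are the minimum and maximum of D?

min(D) = -12.7, max(D) = 41.48

a = 1.8 > 0, so min(D) = a·min(S)+b = 1.8·6 + (-23.5) = -12.7 and max(D) = 1.8·36.1 + (-23.5) = 41.48.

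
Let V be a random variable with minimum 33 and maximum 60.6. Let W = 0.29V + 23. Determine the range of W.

Range of V = 60.6 − 33 = 27.6.
Range(W) = |a|·Range(V) = |0.29|·27.6 = 8.004.

Range(W) = 8.004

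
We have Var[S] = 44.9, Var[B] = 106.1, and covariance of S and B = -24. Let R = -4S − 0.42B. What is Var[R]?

Var[R] = 656.47604

Var[R] = a²·Var[S] + b²·Var[B] + 2ab·covariance of S and B with a = -4, b = -0.42.
= (-4)²·44.9 + (-0.42)²·106.1 + 2·(-4)·(-0.42)·(-24)
= 718.4 + 18.71604 + (-80.64) = 656.47604.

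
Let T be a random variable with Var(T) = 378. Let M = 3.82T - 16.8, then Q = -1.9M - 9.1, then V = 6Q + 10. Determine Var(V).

Var(V) = 716849.898912

Var(M) = 3.82²·378 = 5515.9272.
Var(Q) = (-1.9)²·5515.9272 = 19912.497192.
Var(V) = 6²·19912.497192 = 716849.898912.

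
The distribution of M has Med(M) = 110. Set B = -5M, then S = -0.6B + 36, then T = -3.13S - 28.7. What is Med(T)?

Med(B) = (-5)·110 = -550.
Med(S) = (-0.6)·(-550) + 36 = 366.
Med(T) = (-3.13)·366 + (-28.7) = -1174.28.

Med(T) = -1174.28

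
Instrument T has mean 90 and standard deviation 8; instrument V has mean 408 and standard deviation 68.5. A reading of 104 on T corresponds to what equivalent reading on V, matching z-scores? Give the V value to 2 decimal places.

V = 527.88

z = (104 − 90)/8 = 1.75.
V = 408 + z·68.5 = 408 + (104 − 90)·68.5/8 ≈ 527.88.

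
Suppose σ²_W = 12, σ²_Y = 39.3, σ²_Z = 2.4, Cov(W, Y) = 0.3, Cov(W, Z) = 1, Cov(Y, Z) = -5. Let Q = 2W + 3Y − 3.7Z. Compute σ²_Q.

σ²_Q = 534.356

σ²_Q = a²·σ²_W + b²·σ²_Y + c²·σ²_Z + 2ab·Cov(W, Y) + 2ac·Cov(W, Z) + 2bc·Cov(Y, Z), with a = 2, b = 3, c = -3.7.
= 48 + 353.7 + 32.856 + 3.6 + (-14.8) + 111
= 534.356.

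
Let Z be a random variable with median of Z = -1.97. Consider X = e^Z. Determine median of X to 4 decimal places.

e^Z is monotone on this domain, so median of X = exp(-1.97) ≈ 0.1395.

median of X = 0.1395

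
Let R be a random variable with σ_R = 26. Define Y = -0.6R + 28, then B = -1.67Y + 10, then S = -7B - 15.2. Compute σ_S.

σ_Y = |-0.6|·26 = 15.6.
σ_B = |-1.67|·15.6 = 26.052.
σ_S = |-7|·26.052 = 182.364.

σ_S = 182.364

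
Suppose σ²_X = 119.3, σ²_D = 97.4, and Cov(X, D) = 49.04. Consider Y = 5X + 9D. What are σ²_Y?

σ²_Y = 15285.5

σ²_Y = a²·σ²_X + b²·σ²_D + 2ab·Cov(X, D) with a = 5, b = 9.
= 5²·119.3 + 9²·97.4 + 2·5·9·49.04
= 2982.5 + 7889.4 + 4413.6 = 15285.5.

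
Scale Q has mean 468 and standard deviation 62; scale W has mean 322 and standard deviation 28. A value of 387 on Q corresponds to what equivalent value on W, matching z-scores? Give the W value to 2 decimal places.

z = (387 − 468)/62 ≈ -1.3065.
W = 322 + z·28 = 322 + (387 − 468)·28/62 ≈ 285.42.

W = 285.42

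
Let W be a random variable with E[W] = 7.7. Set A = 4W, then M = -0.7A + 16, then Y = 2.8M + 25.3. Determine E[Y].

E[Y] = 9.732

E[A] = 4·7.7 = 30.8.
E[M] = (-0.7)·30.8 + 16 = -5.56.
E[Y] = 2.8·(-5.56) + 25.3 = 9.732.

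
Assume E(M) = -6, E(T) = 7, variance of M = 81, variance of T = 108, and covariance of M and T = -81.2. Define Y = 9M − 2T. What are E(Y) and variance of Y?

E(Y) = 9·E(M) + (-2)·E(T) = 9·(-6) + (-2)·7 = -68.
variance of Y = a²·variance of M + b²·variance of T + 2ab·covariance of M and T with a = 9, b = -2.
= 9²·81 + (-2)²·108 + 2·9·(-2)·(-81.2)
= 6561 + 432 + 2923.2 = 9916.2.

E(Y) = -68, variance of Y = 9916.2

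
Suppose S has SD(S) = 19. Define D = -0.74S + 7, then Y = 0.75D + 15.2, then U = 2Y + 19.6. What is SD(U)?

SD(U) = 21.09

SD(D) = |-0.74|·19 = 14.06.
SD(Y) = |0.75|·14.06 = 10.545.
SD(U) = |2|·10.545 = 21.09.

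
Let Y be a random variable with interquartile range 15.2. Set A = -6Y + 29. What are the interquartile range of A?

Under A = aY + b, IQR(A) = |a|·IQR(Y) = |-6|·15.2 = 91.2 (shifts cancel; spread scales by |a|).

IQR(A) = 91.2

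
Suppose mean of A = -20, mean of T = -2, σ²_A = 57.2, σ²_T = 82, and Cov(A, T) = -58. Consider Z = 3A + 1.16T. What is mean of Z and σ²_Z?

mean of Z = 3·mean of A + 1.16·mean of T = 3·(-20) + 1.16·(-2) = -62.32.
σ²_Z = a²·σ²_A + b²·σ²_T + 2ab·Cov(A, T) with a = 3, b = 1.16.
= 3²·57.2 + 1.16²·82 + 2·3·1.16·(-58)
= 514.8 + 110.3392 + (-403.68) = 221.4592.

mean of Z = -62.32, σ²_Z = 221.4592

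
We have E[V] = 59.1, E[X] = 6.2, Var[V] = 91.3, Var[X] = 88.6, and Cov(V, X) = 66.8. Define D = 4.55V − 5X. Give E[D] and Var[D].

E[D] = 237.905, Var[D] = 1065.73825

E[D] = 4.55·E[V] + (-5)·E[X] = 4.55·59.1 + (-5)·6.2 = 237.905.
Var[D] = a²·Var[V] + b²·Var[X] + 2ab·Cov(V, X) with a = 4.55, b = -5.
= 4.55²·91.3 + (-5)²·88.6 + 2·4.55·(-5)·66.8
= 1890.13825 + 2215 + (-3039.4) = 1065.73825.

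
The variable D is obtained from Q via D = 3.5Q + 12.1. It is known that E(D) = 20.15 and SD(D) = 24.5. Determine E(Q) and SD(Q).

From D = 3.5Q + 12.1: E(D) = a·E(Q) + b, so E(Q) = (E(D) − b)/a = (20.15 − 12.1)/3.5 = 2.3.
SD(D) = |a|·SD(Q), so SD(Q) = 24.5/|3.5| = 7.

E(Q) = 2.3, SD(Q) = 7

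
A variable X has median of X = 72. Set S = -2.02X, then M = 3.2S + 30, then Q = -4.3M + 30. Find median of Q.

median of Q = 1902.2544

median of S = (-2.02)·72 = -145.44.
median of M = 3.2·(-145.44) + 30 = -435.408.
median of Q = (-4.3)·(-435.408) + 30 = 1902.2544.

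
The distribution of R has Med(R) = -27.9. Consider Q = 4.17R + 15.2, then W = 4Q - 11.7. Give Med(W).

Med(Q) = 4.17·(-27.9) + 15.2 = -101.143.
Med(W) = 4·(-101.143) + (-11.7) = -416.272.

Med(W) = -416.272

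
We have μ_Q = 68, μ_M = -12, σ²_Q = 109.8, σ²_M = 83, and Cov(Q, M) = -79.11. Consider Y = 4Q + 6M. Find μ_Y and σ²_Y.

μ_Y = 4·μ_Q + 6·μ_M = 4·68 + 6·(-12) = 200.
σ²_Y = a²·σ²_Q + b²·σ²_M + 2ab·Cov(Q, M) with a = 4, b = 6.
= 4²·109.8 + 6²·83 + 2·4·6·(-79.11)
= 1756.8 + 2988 + (-3797.28) = 947.52.

μ_Y = 200, σ²_Y = 947.52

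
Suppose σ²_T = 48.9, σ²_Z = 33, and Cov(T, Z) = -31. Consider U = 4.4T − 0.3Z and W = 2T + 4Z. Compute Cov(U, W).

Cov(U, W) = -136.28

By bilinearity, Cov(U, W) = ac·σ²_T + bd·σ²_Z + (ad+bc)·Cov(T, Z), with a=4.4, b=-0.3, c=2, d=4.
ac·σ²_T = 4.4·2·48.9 = 430.32
bd·σ²_Z = (-0.3)·4·33 = -39.6
(ad+bc)·Cov(T, Z) = (17)·(-31) = -527
Cov(U, W) = 430.32 + (-39.6) + (-527) = -136.28.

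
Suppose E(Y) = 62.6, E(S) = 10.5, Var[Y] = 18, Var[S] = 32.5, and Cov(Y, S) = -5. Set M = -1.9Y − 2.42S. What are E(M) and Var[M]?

E(M) = -144.35, Var[M] = 209.333

E(M) = (-1.9)·E(Y) + (-2.42)·E(S) = (-1.9)·62.6 + (-2.42)·10.5 = -144.35.
Var[M] = a²·Var[Y] + b²·Var[S] + 2ab·Cov(Y, S) with a = -1.9, b = -2.42.
= (-1.9)²·18 + (-2.42)²·32.5 + 2·(-1.9)·(-2.42)·(-5)
= 64.98 + 190.333 + (-45.98) = 209.333.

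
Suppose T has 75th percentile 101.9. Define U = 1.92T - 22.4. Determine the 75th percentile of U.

75th percentile of U = 173.248

Since a = 1.92 > 0 the transformation is increasing, so the 75th percentile of U = a·(P_{75} of T) + b = 1.92·101.9 + (-22.4) = 173.248.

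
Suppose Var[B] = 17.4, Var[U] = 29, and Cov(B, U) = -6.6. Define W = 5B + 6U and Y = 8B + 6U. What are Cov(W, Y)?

Cov(W, Y) = 1225.2

By bilinearity, Cov(W, Y) = ac·Var[B] + bd·Var[U] + (ad+bc)·Cov(B, U), with a=5, b=6, c=8, d=6.
ac·Var[B] = 5·8·17.4 = 696
bd·Var[U] = 6·6·29 = 1044
(ad+bc)·Cov(B, U) = (78)·(-6.6) = -514.8
Cov(W, Y) = 696 + 1044 + (-514.8) = 1225.2.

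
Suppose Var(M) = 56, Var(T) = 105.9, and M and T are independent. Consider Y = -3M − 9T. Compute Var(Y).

Var(Y) = 9081.9

Var(Y) = a²·Var(M) + b²·Var(T) + 2ab·covariance of M and T with a = -3, b = -9.
Independence gives covariance of M and T = 0.
= (-3)²·56 + (-9)²·105.9 + 2·(-3)·(-9)·0
= 504 + 8577.9 + 0 = 9081.9.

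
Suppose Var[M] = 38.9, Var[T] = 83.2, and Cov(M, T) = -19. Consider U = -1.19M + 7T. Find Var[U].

Var[U] = 4448.42629

Var[U] = a²·Var[M] + b²·Var[T] + 2ab·Cov(M, T) with a = -1.19, b = 7.
= (-1.19)²·38.9 + 7²·83.2 + 2·(-1.19)·7·(-19)
= 55.08629 + 4076.8 + 316.54 = 4448.42629.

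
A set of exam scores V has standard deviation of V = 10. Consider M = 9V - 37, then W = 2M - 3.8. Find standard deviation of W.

standard deviation of M = |9|·10 = 90.
standard deviation of W = |2|·90 = 180.

standard deviation of W = 180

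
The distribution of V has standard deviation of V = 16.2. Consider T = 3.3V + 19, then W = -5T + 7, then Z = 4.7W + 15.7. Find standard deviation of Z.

standard deviation of T = |3.3|·16.2 = 53.46.
standard deviation of W = |-5|·53.46 = 267.3.
standard deviation of Z = |4.7|·267.3 = 1256.31.

standard deviation of Z = 1256.31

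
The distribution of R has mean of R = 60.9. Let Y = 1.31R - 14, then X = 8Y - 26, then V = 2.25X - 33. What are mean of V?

mean of V = 1092.522

mean of Y = 1.31·60.9 + (-14) = 65.779.
mean of X = 8·65.779 + (-26) = 500.232.
mean of V = 2.25·500.232 + (-33) = 1092.522.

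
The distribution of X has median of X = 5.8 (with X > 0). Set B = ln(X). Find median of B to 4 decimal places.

ln(X) is monotone on this domain, so median of B = ln(5.8) ≈ 1.7579.

median of B = 1.7579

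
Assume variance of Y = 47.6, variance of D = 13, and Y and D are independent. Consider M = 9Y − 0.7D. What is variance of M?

variance of M = a²·variance of Y + b²·variance of D + 2ab·Cov[Y, D] with a = 9, b = -0.7.
Independence gives Cov[Y, D] = 0.
= 9²·47.6 + (-0.7)²·13 + 2·9·(-0.7)·0
= 3855.6 + 6.37 + 0 = 3861.97.

variance of M = 3861.97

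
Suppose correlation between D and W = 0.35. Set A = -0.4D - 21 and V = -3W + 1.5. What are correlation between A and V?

Linear rescalings preserve correlation up to sign; here the slopes -0.4 and -3 have the same sign, so correlation between A and V = correlation between D and W = 0.35.

correlation between A and V = 0.35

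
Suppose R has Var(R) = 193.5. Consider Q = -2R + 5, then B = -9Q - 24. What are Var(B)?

Var(B) = 62694

Var(Q) = (-2)²·193.5 = 774.
Var(B) = (-9)²·774 = 62694.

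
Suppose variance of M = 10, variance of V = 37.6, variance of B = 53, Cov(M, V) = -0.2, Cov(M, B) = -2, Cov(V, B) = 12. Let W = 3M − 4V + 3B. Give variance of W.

variance of W = 849.4

variance of W = a²·variance of M + b²·variance of V + c²·variance of B + 2ab·Cov(M, V) + 2ac·Cov(M, B) + 2bc·Cov(V, B), with a = 3, b = -4, c = 3.
= 90 + 601.6 + 477 + 4.8 + (-36) + (-288)
= 849.4.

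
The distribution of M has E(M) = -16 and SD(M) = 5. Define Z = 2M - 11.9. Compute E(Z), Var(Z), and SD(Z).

Z = 2M - 11.9 is linear with a = 2, b = -11.9.
E(Z) = a·E(M) + b = 2·(-16) + (-11.9) = -43.9.
Var(M) = 5² = 25.
Var(Z) = a²·Var(M) = 2²·25 = 100 (the additive constant -11.9 does not affect variance).
SD(Z) = |a|·SD(M) = |2|·5 = 10.

E(Z) = -43.9, Var(Z) = 100, SD(Z) = 10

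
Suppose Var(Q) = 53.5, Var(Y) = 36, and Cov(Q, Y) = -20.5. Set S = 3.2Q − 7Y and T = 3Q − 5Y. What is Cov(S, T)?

By bilinearity, Cov(S, T) = ac·Var(Q) + bd·Var(Y) + (ad+bc)·Cov(Q, Y), with a=3.2, b=-7, c=3, d=-5.
ac·Var(Q) = 3.2·3·53.5 = 513.6
bd·Var(Y) = (-7)·(-5)·36 = 1260
(ad+bc)·Cov(Q, Y) = (-37)·(-20.5) = 758.5
Cov(S, T) = 513.6 + 1260 + 758.5 = 2532.1.

Cov(S, T) = 2532.1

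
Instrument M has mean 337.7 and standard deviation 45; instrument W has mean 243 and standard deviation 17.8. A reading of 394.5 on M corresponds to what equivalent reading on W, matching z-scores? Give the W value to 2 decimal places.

z = (394.5 − 337.7)/45 ≈ 1.2622.
W = 243 + z·17.8 = 243 + (394.5 − 337.7)·17.8/45 ≈ 265.47.

W = 265.47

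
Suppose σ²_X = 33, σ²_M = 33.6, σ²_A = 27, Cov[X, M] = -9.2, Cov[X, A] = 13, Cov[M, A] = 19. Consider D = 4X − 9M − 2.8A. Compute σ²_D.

σ²_D = a²·σ²_X + b²·σ²_M + c²·σ²_A + 2ab·Cov[X, M] + 2ac·Cov[X, A] + 2bc·Cov[M, A], with a = 4, b = -9, c = -2.8.
= 528 + 2721.6 + 211.68 + 662.4 + (-291.2) + 957.6
= 4790.08.

σ²_D = 4790.08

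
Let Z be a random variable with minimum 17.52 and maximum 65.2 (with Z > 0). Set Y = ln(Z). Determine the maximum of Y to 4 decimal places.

ln(Z) is increasing on this domain, so max(Y) comes from max(Z) = 65.2: max(Y) = ln(65.2) ≈ 4.1775.

max(Y) = 4.1775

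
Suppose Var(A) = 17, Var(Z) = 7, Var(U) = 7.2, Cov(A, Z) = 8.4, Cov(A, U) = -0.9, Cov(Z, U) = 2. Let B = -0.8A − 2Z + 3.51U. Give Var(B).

Var(B) = 131.43912

Var(B) = a²·Var(A) + b²·Var(Z) + c²·Var(U) + 2ab·Cov(A, Z) + 2ac·Cov(A, U) + 2bc·Cov(Z, U), with a = -0.8, b = -2, c = 3.51.
= 10.88 + 28 + 88.70472 + 26.88 + 5.0544 + (-28.08)
= 131.43912.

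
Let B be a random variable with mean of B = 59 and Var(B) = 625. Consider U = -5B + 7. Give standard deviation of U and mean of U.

standard deviation of U = 125, mean of U = -288

U = -5B + 7 is linear with a = -5, b = 7.
standard deviation of B = √625 = 25.
standard deviation of U = |a|·standard deviation of B = |-5|·25 = 125.
mean of U = a·mean of B + b = (-5)·59 + 7 = -288.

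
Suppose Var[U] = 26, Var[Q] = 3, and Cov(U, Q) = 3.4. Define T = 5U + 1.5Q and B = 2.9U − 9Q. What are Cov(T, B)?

By bilinearity, Cov(T, B) = ac·Var[U] + bd·Var[Q] + (ad+bc)·Cov(U, Q), with a=5, b=1.5, c=2.9, d=-9.
ac·Var[U] = 5·2.9·26 = 377
bd·Var[Q] = 1.5·(-9)·3 = -40.5
(ad+bc)·Cov(U, Q) = (-40.65)·3.4 = -138.21
Cov(T, B) = 377 + (-40.5) + (-138.21) = 198.29.

Cov(T, B) = 198.29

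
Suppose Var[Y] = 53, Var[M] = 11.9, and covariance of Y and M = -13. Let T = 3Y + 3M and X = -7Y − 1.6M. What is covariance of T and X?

By bilinearity, covariance of T and X = ac·Var[Y] + bd·Var[M] + (ad+bc)·covariance of Y and M, with a=3, b=3, c=-7, d=-1.6.
ac·Var[Y] = 3·(-7)·53 = -1113
bd·Var[M] = 3·(-1.6)·11.9 = -57.12
(ad+bc)·covariance of Y and M = (-25.8)·(-13) = 335.4
covariance of T and X = -1113 + (-57.12) + 335.4 = -834.72.

covariance of T and X = -834.72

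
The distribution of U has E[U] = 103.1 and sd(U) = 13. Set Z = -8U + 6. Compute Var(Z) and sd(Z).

Z = -8U + 6 is linear with a = -8, b = 6.
Var(U) = 13² = 169.
Var(Z) = a²·Var(U) = (-8)²·169 = 10816 (the additive constant 6 does not affect variance).
sd(Z) = |a|·sd(U) = |-8|·13 = 104.

Var(Z) = 10816, sd(Z) = 104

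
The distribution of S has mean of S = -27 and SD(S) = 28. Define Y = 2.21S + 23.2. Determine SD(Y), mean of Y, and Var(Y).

Y = 2.21S + 23.2 is linear with a = 2.21, b = 23.2.
SD(Y) = |a|·SD(S) = |2.21|·28 = 61.88.
mean of Y = a·mean of S + b = 2.21·(-27) + 23.2 = -36.47.
Var(S) = 28² = 784.
Var(Y) = a²·Var(S) = 2.21²·784 = 3829.1344 (the additive constant 23.2 does not affect variance).

SD(Y) = 61.88, mean of Y = -36.47, Var(Y) = 3829.1344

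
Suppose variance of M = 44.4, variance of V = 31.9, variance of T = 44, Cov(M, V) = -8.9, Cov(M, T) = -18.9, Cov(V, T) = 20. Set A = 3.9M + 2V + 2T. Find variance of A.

variance of A = a²·variance of M + b²·variance of V + c²·variance of T + 2ab·Cov(M, V) + 2ac·Cov(M, T) + 2bc·Cov(V, T), with a = 3.9, b = 2, c = 2.
= 675.324 + 127.6 + 176 + (-138.84) + (-294.84) + 160
= 705.244.

variance of A = 705.244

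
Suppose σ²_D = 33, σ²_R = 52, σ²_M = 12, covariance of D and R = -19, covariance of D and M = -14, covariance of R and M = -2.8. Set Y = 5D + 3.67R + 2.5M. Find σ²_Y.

σ²_Y = 501.7028

σ²_Y = a²·σ²_D + b²·σ²_R + c²·σ²_M + 2ab·covariance of D and R + 2ac·covariance of D and M + 2bc·covariance of R and M, with a = 5, b = 3.67, c = 2.5.
= 825 + 700.3828 + 75 + (-697.3) + (-350) + (-51.38)
= 501.7028.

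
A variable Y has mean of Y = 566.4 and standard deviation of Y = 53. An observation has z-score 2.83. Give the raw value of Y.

Y = 716.39

Y = mean of Y + z·standard deviation of Y = 566.4 + 2.83·53 = 716.39.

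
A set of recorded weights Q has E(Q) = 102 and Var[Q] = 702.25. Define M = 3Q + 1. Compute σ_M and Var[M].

σ_M = 79.5, Var[M] = 6320.25

M = 3Q + 1 is linear with a = 3, b = 1.
σ_Q = √702.25 = 26.5.
σ_M = |a|·σ_Q = |3|·26.5 = 79.5.
Var[M] = a²·Var[Q] = 3²·702.25 = 6320.25 (the additive constant 1 does not affect variance).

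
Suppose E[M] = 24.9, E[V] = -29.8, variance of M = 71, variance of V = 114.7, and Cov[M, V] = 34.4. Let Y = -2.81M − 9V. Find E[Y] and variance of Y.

E[Y] = 198.231, variance of Y = 11591.2751

E[Y] = (-2.81)·E[M] + (-9)·E[V] = (-2.81)·24.9 + (-9)·(-29.8) = 198.231.
variance of Y = a²·variance of M + b²·variance of V + 2ab·Cov[M, V] with a = -2.81, b = -9.
= (-2.81)²·71 + (-9)²·114.7 + 2·(-2.81)·(-9)·34.4
= 560.6231 + 9290.7 + 1739.952 = 11591.2751.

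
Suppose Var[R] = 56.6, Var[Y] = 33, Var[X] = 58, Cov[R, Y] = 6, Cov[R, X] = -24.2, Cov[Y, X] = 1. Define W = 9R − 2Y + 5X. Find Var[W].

Var[W] = a²·Var[R] + b²·Var[Y] + c²·Var[X] + 2ab·Cov[R, Y] + 2ac·Cov[R, X] + 2bc·Cov[Y, X], with a = 9, b = -2, c = 5.
= 4584.6 + 132 + 1450 + (-216) + (-2178) + (-20)
= 3752.6.

Var[W] = 3752.6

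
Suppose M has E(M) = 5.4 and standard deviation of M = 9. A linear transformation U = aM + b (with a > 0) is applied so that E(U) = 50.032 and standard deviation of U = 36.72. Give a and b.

a = 4.08, b = 28

standard deviation of U = a·standard deviation of M (a > 0), so a = 36.72/9 = 4.08.
E(U) = a·E(M) + b, so b = 50.032 − 4.08·5.4 = 28.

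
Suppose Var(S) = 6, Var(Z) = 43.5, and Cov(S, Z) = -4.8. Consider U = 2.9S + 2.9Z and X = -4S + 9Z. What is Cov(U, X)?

By bilinearity, Cov(U, X) = ac·Var(S) + bd·Var(Z) + (ad+bc)·Cov(S, Z), with a=2.9, b=2.9, c=-4, d=9.
ac·Var(S) = 2.9·(-4)·6 = -69.6
bd·Var(Z) = 2.9·9·43.5 = 1135.35
(ad+bc)·Cov(S, Z) = (14.5)·(-4.8) = -69.6
Cov(U, X) = -69.6 + 1135.35 + (-69.6) = 996.15.

Cov(U, X) = 996.15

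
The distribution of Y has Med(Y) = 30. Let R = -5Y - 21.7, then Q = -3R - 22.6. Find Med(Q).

Med(Q) = 492.5

Med(R) = (-5)·30 + (-21.7) = -171.7.
Med(Q) = (-3)·(-171.7) + (-22.6) = 492.5.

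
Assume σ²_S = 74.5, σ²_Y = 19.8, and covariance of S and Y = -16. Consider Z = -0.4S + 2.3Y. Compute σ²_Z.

σ²_Z = 146.102

σ²_Z = a²·σ²_S + b²·σ²_Y + 2ab·covariance of S and Y with a = -0.4, b = 2.3.
= (-0.4)²·74.5 + 2.3²·19.8 + 2·(-0.4)·2.3·(-16)
= 11.92 + 104.742 + 29.44 = 146.102.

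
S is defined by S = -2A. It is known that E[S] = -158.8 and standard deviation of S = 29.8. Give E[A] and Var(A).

E[A] = 79.4, Var(A) = 222.01

From S = -2A: E[S] = a·E[A] + b, so E[A] = (E[S] − b)/a = (-158.8 − 0)/(-2) = 79.4.
Var(S) = 29.8² = 888.04.
Var(S) = a²·Var(A), so Var(A) = 888.04/(-2)² = 222.01.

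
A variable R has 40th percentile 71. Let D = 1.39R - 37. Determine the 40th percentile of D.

40th percentile of D = 61.69

Since a = 1.39 > 0 the transformation is increasing, so the 40th percentile of D = a·(P_{40} of R) + b = 1.39·71 + (-37) = 61.69.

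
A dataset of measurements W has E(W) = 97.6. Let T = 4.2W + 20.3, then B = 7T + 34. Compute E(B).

E(T) = 4.2·97.6 + 20.3 = 430.22.
E(B) = 7·430.22 + 34 = 3045.54.

E(B) = 3045.54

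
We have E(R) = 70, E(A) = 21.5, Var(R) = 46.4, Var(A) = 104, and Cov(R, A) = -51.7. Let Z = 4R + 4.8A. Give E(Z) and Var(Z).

E(Z) = 4·E(R) + 4.8·E(A) = 4·70 + 4.8·21.5 = 383.2.
Var(Z) = a²·Var(R) + b²·Var(A) + 2ab·Cov(R, A) with a = 4, b = 4.8.
= 4²·46.4 + 4.8²·104 + 2·4·4.8·(-51.7)
= 742.4 + 2396.16 + (-1985.28) = 1153.28.

E(Z) = 383.2, Var(Z) = 1153.28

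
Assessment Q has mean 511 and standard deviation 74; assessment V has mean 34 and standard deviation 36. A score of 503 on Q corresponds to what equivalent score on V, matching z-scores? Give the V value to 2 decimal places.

z = (503 − 511)/74 ≈ -0.1081.
V = 34 + z·36 = 34 + (503 − 511)·36/74 ≈ 30.11.

V = 30.11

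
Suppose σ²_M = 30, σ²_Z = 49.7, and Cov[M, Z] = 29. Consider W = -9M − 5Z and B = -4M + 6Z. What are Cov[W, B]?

By bilinearity, Cov[W, B] = ac·σ²_M + bd·σ²_Z + (ad+bc)·Cov[M, Z], with a=-9, b=-5, c=-4, d=6.
ac·σ²_M = (-9)·(-4)·30 = 1080
bd·σ²_Z = (-5)·6·49.7 = -1491
(ad+bc)·Cov[M, Z] = (-34)·29 = -986
Cov[W, B] = 1080 + (-1491) + (-986) = -1397.

Cov[W, B] = -1397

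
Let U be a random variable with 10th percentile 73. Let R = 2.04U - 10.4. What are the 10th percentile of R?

Since a = 2.04 > 0 the transformation is increasing, so the 10th percentile of R = a·(P_{10} of U) + b = 2.04·73 + (-10.4) = 138.52.

10th percentile of R = 138.52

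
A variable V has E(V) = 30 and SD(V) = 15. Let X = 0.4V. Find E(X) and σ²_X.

E(X) = 12, σ²_X = 36

X = 0.4V is linear with a = 0.4, b = 0.
E(X) = a·E(V) + b = 0.4·30 = 12.
σ²_V = 15² = 225.
σ²_X = a²·σ²_V = 0.4²·225 = 36.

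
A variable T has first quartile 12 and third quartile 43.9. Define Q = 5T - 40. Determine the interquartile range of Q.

IQR(Q) = 159.5

IQR of T = Q3 − Q1 = 43.9 − 12 = 31.9.
Under Q = aT + b, IQR(Q) = |a|·IQR(T) = |5|·31.9 = 159.5 (shifts cancel; spread scales by |a|).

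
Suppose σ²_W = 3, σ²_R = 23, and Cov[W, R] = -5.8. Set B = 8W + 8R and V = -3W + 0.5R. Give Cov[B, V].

By bilinearity, Cov[B, V] = ac·σ²_W + bd·σ²_R + (ad+bc)·Cov[W, R], with a=8, b=8, c=-3, d=0.5.
ac·σ²_W = 8·(-3)·3 = -72
bd·σ²_R = 8·0.5·23 = 92
(ad+bc)·Cov[W, R] = (-20)·(-5.8) = 116
Cov[B, V] = -72 + 92 + 116 = 136.

Cov[B, V] = 136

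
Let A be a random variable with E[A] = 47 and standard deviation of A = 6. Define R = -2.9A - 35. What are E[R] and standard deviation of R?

R = -2.9A - 35 is linear with a = -2.9, b = -35.
E[R] = a·E[A] + b = (-2.9)·47 + (-35) = -171.3.
standard deviation of R = |a|·standard deviation of A = |-2.9|·6 = 17.4.

E[R] = -171.3, standard deviation of R = 17.4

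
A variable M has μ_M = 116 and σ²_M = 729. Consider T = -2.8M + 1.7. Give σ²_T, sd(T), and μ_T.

T = -2.8M + 1.7 is linear with a = -2.8, b = 1.7.
σ²_T = a²·σ²_M = (-2.8)²·729 = 5715.36 (the additive constant 1.7 does not affect variance).
sd(M) = √729 = 27.
sd(T) = |a|·sd(M) = |-2.8|·27 = 75.6.
μ_T = a·μ_M + b = (-2.8)·116 + 1.7 = -323.1.

σ²_T = 5715.36, sd(T) = 75.6, μ_T = -323.1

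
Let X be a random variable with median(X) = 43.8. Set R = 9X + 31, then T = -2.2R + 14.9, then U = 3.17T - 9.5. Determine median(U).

median(R) = 9·43.8 + 31 = 425.2.
median(T) = (-2.2)·425.2 + 14.9 = -920.54.
median(U) = 3.17·(-920.54) + (-9.5) = -2927.6118.

median(U) = -2927.6118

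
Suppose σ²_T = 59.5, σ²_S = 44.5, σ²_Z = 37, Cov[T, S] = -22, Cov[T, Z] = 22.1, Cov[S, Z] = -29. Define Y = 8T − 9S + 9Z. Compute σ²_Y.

σ²_Y = 21457.9

σ²_Y = a²·σ²_T + b²·σ²_S + c²·σ²_Z + 2ab·Cov[T, S] + 2ac·Cov[T, Z] + 2bc·Cov[S, Z], with a = 8, b = -9, c = 9.
= 3808 + 3604.5 + 2997 + 3168 + 3182.4 + 4698
= 21457.9.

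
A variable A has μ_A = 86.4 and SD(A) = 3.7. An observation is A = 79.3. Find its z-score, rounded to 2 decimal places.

z = -1.92

z = (A − μ_A) / SD(A) = (79.3 − 86.4) / 3.7 ≈ -1.92.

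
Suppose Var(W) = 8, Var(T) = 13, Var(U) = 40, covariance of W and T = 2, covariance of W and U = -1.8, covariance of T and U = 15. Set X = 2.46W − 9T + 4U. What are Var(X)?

Var(X) = a²·Var(W) + b²·Var(T) + c²·Var(U) + 2ab·covariance of W and T + 2ac·covariance of W and U + 2bc·covariance of T and U, with a = 2.46, b = -9, c = 4.
= 48.4128 + 1053 + 640 + (-88.56) + (-35.424) + (-1080)
= 537.4288.

Var(X) = 537.4288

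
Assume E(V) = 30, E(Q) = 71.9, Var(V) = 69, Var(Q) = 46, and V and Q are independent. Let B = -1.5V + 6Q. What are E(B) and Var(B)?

E(B) = 386.4, Var(B) = 1811.25

E(B) = (-1.5)·E(V) + 6·E(Q) = (-1.5)·30 + 6·71.9 = 386.4.
Var(B) = a²·Var(V) + b²·Var(Q) + 2ab·covariance of V and Q with a = -1.5, b = 6.
Independence gives covariance of V and Q = 0.
= (-1.5)²·69 + 6²·46 + 2·(-1.5)·6·0
= 155.25 + 1656 + 0 = 1811.25.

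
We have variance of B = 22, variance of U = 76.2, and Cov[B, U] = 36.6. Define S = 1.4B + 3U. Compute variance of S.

variance of S = 1036.36

variance of S = a²·variance of B + b²·variance of U + 2ab·Cov[B, U] with a = 1.4, b = 3.
= 1.4²·22 + 3²·76.2 + 2·1.4·3·36.6
= 43.12 + 685.8 + 307.44 = 1036.36.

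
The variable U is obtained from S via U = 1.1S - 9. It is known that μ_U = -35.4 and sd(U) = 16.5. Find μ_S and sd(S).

μ_S = -24, sd(S) = 15

From U = 1.1S - 9: μ_U = a·μ_S + b, so μ_S = (μ_U − b)/a = (-35.4 − (-9))/1.1 = -24.
sd(U) = |a|·sd(S), so sd(S) = 16.5/|1.1| = 15.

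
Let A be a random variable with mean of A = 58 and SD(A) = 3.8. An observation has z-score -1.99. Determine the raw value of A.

A = 50.438

A = mean of A + z·SD(A) = 58 + (-1.99)·3.8 = 50.438.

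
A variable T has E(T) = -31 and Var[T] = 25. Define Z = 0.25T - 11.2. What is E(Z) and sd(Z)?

E(Z) = -18.95, sd(Z) = 1.25

Z = 0.25T - 11.2 is linear with a = 0.25, b = -11.2.
E(Z) = a·E(T) + b = 0.25·(-31) + (-11.2) = -18.95.
sd(T) = √25 = 5.
sd(Z) = |a|·sd(T) = |0.25|·5 = 1.25.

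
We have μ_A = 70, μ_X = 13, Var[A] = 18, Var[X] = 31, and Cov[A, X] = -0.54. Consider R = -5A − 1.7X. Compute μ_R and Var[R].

μ_R = -372.1, Var[R] = 530.41

μ_R = (-5)·μ_A + (-1.7)·μ_X = (-5)·70 + (-1.7)·13 = -372.1.
Var[R] = a²·Var[A] + b²·Var[X] + 2ab·Cov[A, X] with a = -5, b = -1.7.
= (-5)²·18 + (-1.7)²·31 + 2·(-5)·(-1.7)·(-0.54)
= 450 + 89.59 + (-9.18) = 530.41.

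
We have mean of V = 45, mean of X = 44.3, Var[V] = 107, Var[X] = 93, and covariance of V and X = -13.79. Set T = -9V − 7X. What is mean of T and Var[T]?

mean of T = (-9)·mean of V + (-7)·mean of X = (-9)·45 + (-7)·44.3 = -715.1.
Var[T] = a²·Var[V] + b²·Var[X] + 2ab·covariance of V and X with a = -9, b = -7.
= (-9)²·107 + (-7)²·93 + 2·(-9)·(-7)·(-13.79)
= 8667 + 4557 + (-1737.54) = 11486.46.

mean of T = -715.1, Var[T] = 11486.46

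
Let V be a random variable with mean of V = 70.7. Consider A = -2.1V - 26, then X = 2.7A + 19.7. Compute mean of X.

mean of X = -451.369

mean of A = (-2.1)·70.7 + (-26) = -174.47.
mean of X = 2.7·(-174.47) + 19.7 = -451.369.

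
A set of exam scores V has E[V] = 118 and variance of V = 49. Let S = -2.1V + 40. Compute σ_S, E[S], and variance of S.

S = -2.1V + 40 is linear with a = -2.1, b = 40.
σ_V = √49 = 7.
σ_S = |a|·σ_V = |-2.1|·7 = 14.7.
E[S] = a·E[V] + b = (-2.1)·118 + 40 = -207.8.
variance of S = a²·variance of V = (-2.1)²·49 = 216.09 (the additive constant 40 does not affect variance).

σ_S = 14.7, E[S] = -207.8, variance of S = 216.09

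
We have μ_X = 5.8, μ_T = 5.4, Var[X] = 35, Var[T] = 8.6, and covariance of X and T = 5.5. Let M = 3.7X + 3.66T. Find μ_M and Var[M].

μ_M = 41.224, Var[M] = 743.31416

μ_M = 3.7·μ_X + 3.66·μ_T = 3.7·5.8 + 3.66·5.4 = 41.224.
Var[M] = a²·Var[X] + b²·Var[T] + 2ab·covariance of X and T with a = 3.7, b = 3.66.
= 3.7²·35 + 3.66²·8.6 + 2·3.7·3.66·5.5
= 479.15 + 115.20216 + 148.962 = 743.31416.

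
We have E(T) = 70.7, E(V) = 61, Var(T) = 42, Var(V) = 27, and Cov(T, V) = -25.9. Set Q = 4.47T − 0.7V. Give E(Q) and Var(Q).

E(Q) = 4.47·E(T) + (-0.7)·E(V) = 4.47·70.7 + (-0.7)·61 = 273.329.
Var(Q) = a²·Var(T) + b²·Var(V) + 2ab·Cov(T, V) with a = 4.47, b = -0.7.
= 4.47²·42 + (-0.7)²·27 + 2·4.47·(-0.7)·(-25.9)
= 839.1978 + 13.23 + 162.0822 = 1014.51.

E(Q) = 273.329, Var(Q) = 1014.51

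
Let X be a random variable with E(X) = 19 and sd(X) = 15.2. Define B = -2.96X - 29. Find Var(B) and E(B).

Var(B) = 2024.280064, E(B) = -85.24

B = -2.96X - 29 is linear with a = -2.96, b = -29.
Var(X) = 15.2² = 231.04.
Var(B) = a²·Var(X) = (-2.96)²·231.04 = 2024.280064 (the additive constant -29 does not affect variance).
E(B) = a·E(X) + b = (-2.96)·19 + (-29) = -85.24.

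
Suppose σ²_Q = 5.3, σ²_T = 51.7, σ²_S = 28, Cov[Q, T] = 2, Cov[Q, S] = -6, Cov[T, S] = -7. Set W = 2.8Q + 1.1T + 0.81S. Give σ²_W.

σ²_W = 95.1098

σ²_W = a²·σ²_Q + b²·σ²_T + c²·σ²_S + 2ab·Cov[Q, T] + 2ac·Cov[Q, S] + 2bc·Cov[T, S], with a = 2.8, b = 1.1, c = 0.81.
= 41.552 + 62.557 + 18.3708 + 12.32 + (-27.216) + (-12.474)
= 95.1098.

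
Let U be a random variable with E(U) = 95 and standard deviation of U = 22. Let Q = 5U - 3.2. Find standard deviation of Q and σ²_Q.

standard deviation of Q = 110, σ²_Q = 12100

Q = 5U - 3.2 is linear with a = 5, b = -3.2.
standard deviation of Q = |a|·standard deviation of U = |5|·22 = 110.
σ²_U = 22² = 484.
σ²_Q = a²·σ²_U = 5²·484 = 12100 (the additive constant -3.2 does not affect variance).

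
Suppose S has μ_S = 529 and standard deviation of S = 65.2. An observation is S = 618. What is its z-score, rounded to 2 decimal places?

z = (S − μ_S) / standard deviation of S = (618 − 529) / 65.2 ≈ 1.37.

z = 1.37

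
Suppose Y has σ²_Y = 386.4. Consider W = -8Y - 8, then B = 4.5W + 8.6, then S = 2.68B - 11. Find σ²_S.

σ²_W = (-8)²·386.4 = 24729.6.
σ²_B = 4.5²·24729.6 = 500774.4.
σ²_S = 2.68²·500774.4 = 3596762.05056.

σ²_S = 3596762.05056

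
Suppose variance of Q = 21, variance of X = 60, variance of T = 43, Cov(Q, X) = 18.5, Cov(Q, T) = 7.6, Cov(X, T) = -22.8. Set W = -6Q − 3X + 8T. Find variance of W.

variance of W = 5078.8

variance of W = a²·variance of Q + b²·variance of X + c²·variance of T + 2ab·Cov(Q, X) + 2ac·Cov(Q, T) + 2bc·Cov(X, T), with a = -6, b = -3, c = 8.
= 756 + 540 + 2752 + 666 + (-729.6) + 1094.4
= 5078.8.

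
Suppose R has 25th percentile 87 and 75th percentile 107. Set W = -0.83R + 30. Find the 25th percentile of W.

Since a = -0.83 < 0 the transformation is decreasing, reversing order: the 25th percentile of W corresponds to the 75th percentile of R.
So P_{25}(W) = a·P_{75}(R) + b = (-0.83)·107 + 30 = -58.81.

25th percentile of W = -58.81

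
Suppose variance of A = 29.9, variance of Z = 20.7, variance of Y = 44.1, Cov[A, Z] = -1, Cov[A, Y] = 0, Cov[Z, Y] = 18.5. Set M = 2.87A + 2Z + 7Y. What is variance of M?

variance of M = 2996.50331

variance of M = a²·variance of A + b²·variance of Z + c²·variance of Y + 2ab·Cov[A, Z] + 2ac·Cov[A, Y] + 2bc·Cov[Z, Y], with a = 2.87, b = 2, c = 7.
= 246.28331 + 82.8 + 2160.9 + (-11.48) + 0 + 518
= 2996.50331.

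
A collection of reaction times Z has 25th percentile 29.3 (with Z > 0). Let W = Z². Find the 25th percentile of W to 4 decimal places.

Z² is increasing, so P_{25}(W) = g(P_{25}(Z)) = 858.49.

25th percentile of W = 858.49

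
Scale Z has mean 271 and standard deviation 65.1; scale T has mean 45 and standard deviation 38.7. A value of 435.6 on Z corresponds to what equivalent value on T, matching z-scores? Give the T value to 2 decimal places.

z = (435.6 − 271)/65.1 ≈ 2.5284.
T = 45 + z·38.7 = 45 + (435.6 − 271)·38.7/65.1 ≈ 142.85.

T = 142.85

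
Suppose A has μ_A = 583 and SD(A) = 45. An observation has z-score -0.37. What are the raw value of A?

A = μ_A + z·SD(A) = 583 + (-0.37)·45 = 566.35.

A = 566.35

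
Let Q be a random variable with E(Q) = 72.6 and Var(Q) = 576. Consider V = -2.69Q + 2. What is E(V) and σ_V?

E(V) = -193.294, σ_V = 64.56

V = -2.69Q + 2 is linear with a = -2.69, b = 2.
E(V) = a·E(Q) + b = (-2.69)·72.6 + 2 = -193.294.
σ_Q = √576 = 24.
σ_V = |a|·σ_Q = |-2.69|·24 = 64.56.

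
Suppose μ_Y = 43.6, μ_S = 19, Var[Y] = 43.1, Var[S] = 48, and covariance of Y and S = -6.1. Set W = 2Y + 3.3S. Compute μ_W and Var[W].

μ_W = 2·μ_Y + 3.3·μ_S = 2·43.6 + 3.3·19 = 149.9.
Var[W] = a²·Var[Y] + b²·Var[S] + 2ab·covariance of Y and S with a = 2, b = 3.3.
= 2²·43.1 + 3.3²·48 + 2·2·3.3·(-6.1)
= 172.4 + 522.72 + (-80.52) = 614.6.

μ_W = 149.9, Var[W] = 614.6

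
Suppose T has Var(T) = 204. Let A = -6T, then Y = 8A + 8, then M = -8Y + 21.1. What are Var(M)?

Var(A) = (-6)²·204 = 7344.
Var(Y) = 8²·7344 = 470016.
Var(M) = (-8)²·470016 = 30081024.

Var(M) = 30081024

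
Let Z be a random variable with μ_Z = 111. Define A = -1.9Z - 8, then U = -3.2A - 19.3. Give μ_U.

μ_A = (-1.9)·111 + (-8) = -218.9.
μ_U = (-3.2)·(-218.9) + (-19.3) = 681.18.

μ_U = 681.18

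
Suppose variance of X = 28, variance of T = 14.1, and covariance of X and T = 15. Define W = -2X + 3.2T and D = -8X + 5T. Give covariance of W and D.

covariance of W and D = 139.6

By bilinearity, covariance of W and D = ac·variance of X + bd·variance of T + (ad+bc)·covariance of X and T, with a=-2, b=3.2, c=-8, d=5.
ac·variance of X = (-2)·(-8)·28 = 448
bd·variance of T = 3.2·5·14.1 = 225.6
(ad+bc)·covariance of X and T = (-35.6)·15 = -534
covariance of W and D = 448 + 225.6 + (-534) = 139.6.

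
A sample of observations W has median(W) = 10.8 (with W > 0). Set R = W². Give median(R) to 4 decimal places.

median(R) = 116.64

W² is monotone on this domain, so median(R) = square(10.8) = 116.64.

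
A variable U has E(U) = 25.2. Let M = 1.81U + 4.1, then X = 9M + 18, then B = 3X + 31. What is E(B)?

E(B) = 1427.224

E(M) = 1.81·25.2 + 4.1 = 49.712.
E(X) = 9·49.712 + 18 = 465.408.
E(B) = 3·465.408 + 31 = 1427.224.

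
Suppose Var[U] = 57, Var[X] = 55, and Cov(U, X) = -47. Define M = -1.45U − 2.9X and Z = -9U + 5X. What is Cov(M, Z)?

By bilinearity, Cov(M, Z) = ac·Var[U] + bd·Var[X] + (ad+bc)·Cov(U, X), with a=-1.45, b=-2.9, c=-9, d=5.
ac·Var[U] = (-1.45)·(-9)·57 = 743.85
bd·Var[X] = (-2.9)·5·55 = -797.5
(ad+bc)·Cov(U, X) = (18.85)·(-47) = -885.95
Cov(M, Z) = 743.85 + (-797.5) + (-885.95) = -939.6.

Cov(M, Z) = -939.6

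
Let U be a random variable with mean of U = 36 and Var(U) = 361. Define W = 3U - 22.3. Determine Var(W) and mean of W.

Var(W) = 3249, mean of W = 85.7

W = 3U - 22.3 is linear with a = 3, b = -22.3.
Var(W) = a²·Var(U) = 3²·361 = 3249 (the additive constant -22.3 does not affect variance).
mean of W = a·mean of U + b = 3·36 + (-22.3) = 85.7.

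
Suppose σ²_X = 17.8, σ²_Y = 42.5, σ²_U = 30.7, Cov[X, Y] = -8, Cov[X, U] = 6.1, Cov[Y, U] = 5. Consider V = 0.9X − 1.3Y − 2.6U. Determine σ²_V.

σ²_V = a²·σ²_X + b²·σ²_Y + c²·σ²_U + 2ab·Cov[X, Y] + 2ac·Cov[X, U] + 2bc·Cov[Y, U], with a = 0.9, b = -1.3, c = -2.6.
= 14.418 + 71.825 + 207.532 + 18.72 + (-28.548) + 33.8
= 317.747.

σ²_V = 317.747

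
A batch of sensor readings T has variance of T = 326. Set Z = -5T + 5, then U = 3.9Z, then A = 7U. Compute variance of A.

variance of A = 6074113.5

variance of Z = (-5)²·326 = 8150.
variance of U = 3.9²·8150 = 123961.5.
variance of A = 7²·123961.5 = 6074113.5.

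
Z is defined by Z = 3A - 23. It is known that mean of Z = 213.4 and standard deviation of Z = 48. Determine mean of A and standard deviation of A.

From Z = 3A - 23: mean of Z = a·mean of A + b, so mean of A = (mean of Z − b)/a = (213.4 − (-23))/3 = 78.8.
standard deviation of Z = |a|·standard deviation of A, so standard deviation of A = 48/|3| = 16.

mean of A = 78.8, standard deviation of A = 16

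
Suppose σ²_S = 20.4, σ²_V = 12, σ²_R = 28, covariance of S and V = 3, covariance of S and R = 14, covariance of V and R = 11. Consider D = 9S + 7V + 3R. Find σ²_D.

σ²_D = a²·σ²_S + b²·σ²_V + c²·σ²_R + 2ab·covariance of S and V + 2ac·covariance of S and R + 2bc·covariance of V and R, with a = 9, b = 7, c = 3.
= 1652.4 + 588 + 252 + 378 + 756 + 462
= 4088.4.

σ²_D = 4088.4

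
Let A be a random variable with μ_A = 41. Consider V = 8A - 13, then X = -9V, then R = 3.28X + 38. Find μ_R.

μ_R = -9260.8

μ_V = 8·41 + (-13) = 315.
μ_X = (-9)·315 = -2835.
μ_R = 3.28·(-2835) + 38 = -9260.8.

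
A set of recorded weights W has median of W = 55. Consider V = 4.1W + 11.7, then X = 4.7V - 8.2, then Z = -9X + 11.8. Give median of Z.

median of Z = -9947.96

median of V = 4.1·55 + 11.7 = 237.2.
median of X = 4.7·237.2 + (-8.2) = 1106.64.
median of Z = (-9)·1106.64 + 11.8 = -9947.96.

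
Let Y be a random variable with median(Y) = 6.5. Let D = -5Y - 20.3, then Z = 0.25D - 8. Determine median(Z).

median(D) = (-5)·6.5 + (-20.3) = -52.8.
median(Z) = 0.25·(-52.8) + (-8) = -21.2.

median(Z) = -21.2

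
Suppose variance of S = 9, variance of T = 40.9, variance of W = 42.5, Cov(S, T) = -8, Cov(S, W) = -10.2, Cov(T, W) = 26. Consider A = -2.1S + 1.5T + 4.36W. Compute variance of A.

variance of A = 1516.8854

variance of A = a²·variance of S + b²·variance of T + c²·variance of W + 2ab·Cov(S, T) + 2ac·Cov(S, W) + 2bc·Cov(T, W), with a = -2.1, b = 1.5, c = 4.36.
= 39.69 + 92.025 + 807.908 + 50.4 + 186.7824 + 340.08
= 1516.8854.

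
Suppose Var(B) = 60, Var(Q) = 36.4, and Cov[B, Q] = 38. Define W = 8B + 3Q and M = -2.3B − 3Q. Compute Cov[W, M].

By bilinearity, Cov[W, M] = ac·Var(B) + bd·Var(Q) + (ad+bc)·Cov[B, Q], with a=8, b=3, c=-2.3, d=-3.
ac·Var(B) = 8·(-2.3)·60 = -1104
bd·Var(Q) = 3·(-3)·36.4 = -327.6
(ad+bc)·Cov[B, Q] = (-30.9)·38 = -1174.2
Cov[W, M] = -1104 + (-327.6) + (-1174.2) = -2605.8.

Cov[W, M] = -2605.8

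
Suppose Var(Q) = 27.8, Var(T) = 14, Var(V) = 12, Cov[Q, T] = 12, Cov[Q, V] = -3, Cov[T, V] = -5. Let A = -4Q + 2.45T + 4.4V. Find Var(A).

Var(A) = 523.755

Var(A) = a²·Var(Q) + b²·Var(T) + c²·Var(V) + 2ab·Cov[Q, T] + 2ac·Cov[Q, V] + 2bc·Cov[T, V], with a = -4, b = 2.45, c = 4.4.
= 444.8 + 84.035 + 232.32 + (-235.2) + 105.6 + (-107.8)
= 523.755.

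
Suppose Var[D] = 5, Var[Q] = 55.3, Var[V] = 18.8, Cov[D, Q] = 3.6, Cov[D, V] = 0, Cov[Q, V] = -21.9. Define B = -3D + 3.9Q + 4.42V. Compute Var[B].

Var[B] = 414.13292

Var[B] = a²·Var[D] + b²·Var[Q] + c²·Var[V] + 2ab·Cov[D, Q] + 2ac·Cov[D, V] + 2bc·Cov[Q, V], with a = -3, b = 3.9, c = 4.42.
= 45 + 841.113 + 367.28432 + (-84.24) + 0 + (-755.0244)
= 414.13292.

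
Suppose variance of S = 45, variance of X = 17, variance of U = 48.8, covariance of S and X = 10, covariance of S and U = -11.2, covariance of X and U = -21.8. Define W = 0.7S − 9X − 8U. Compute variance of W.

variance of W = 1382.49

variance of W = a²·variance of S + b²·variance of X + c²·variance of U + 2ab·covariance of S and X + 2ac·covariance of S and U + 2bc·covariance of X and U, with a = 0.7, b = -9, c = -8.
= 22.05 + 1377 + 3123.2 + (-126) + 125.44 + (-3139.2)
= 1382.49.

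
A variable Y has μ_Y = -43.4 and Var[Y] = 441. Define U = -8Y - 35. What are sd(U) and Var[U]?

sd(U) = 168, Var[U] = 28224

U = -8Y - 35 is linear with a = -8, b = -35.
sd(Y) = √441 = 21.
sd(U) = |a|·sd(Y) = |-8|·21 = 168.
Var[U] = a²·Var[Y] = (-8)²·441 = 28224 (the additive constant -35 does not affect variance).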